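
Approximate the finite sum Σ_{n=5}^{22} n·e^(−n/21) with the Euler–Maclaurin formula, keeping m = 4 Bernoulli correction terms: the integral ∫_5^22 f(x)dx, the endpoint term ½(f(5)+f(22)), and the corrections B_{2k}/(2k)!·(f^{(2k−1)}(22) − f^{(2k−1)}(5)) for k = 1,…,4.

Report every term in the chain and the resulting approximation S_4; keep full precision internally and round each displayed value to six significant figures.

S_4 ≈ 119.348

∫_5^22 x·e^(−x/21) dx evaluates to 113.571.
Boundary: ½(f(5) + f(22)) = ½(3.94064 + 7.71698) = 5.82881.
Running total after boundary: 119.399.
Correction k=1: B_{2}/2! · (f^{(1)}(22) − f^{(1)}(5)) = 1/12 · (-0.0167034 − 0.600478) = -0.0514318.
Running total after k=1: 119.348.
Correction k=2: B_{4}/4! · (f^{(3)}(22) − f^{(3)}(5)) = −1/720 · (0.00155293 − 0.00493590) = 4.69858e-06.
Running total after k=2: 119.348.
Correction k=3: B_{6}/6! · (f^{(5)}(22) − f^{(5)}(5)) = 1/30240 · (7.12864e-06 − 1.92975e-05) = -4.02408e-10.
Running total after k=3: 119.348.
Correction k=4: B_{8}/8! · (f^{(7)}(22) − f^{(7)}(5)) = −1/1209600 · (2.43444e-08 − 6.21369e-08) = 3.12438e-14.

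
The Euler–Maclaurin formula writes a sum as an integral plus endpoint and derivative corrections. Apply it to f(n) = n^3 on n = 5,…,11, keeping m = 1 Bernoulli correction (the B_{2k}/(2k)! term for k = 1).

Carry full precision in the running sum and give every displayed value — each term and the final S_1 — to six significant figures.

S_1 ≈ 4256.00

∫_5^11 x^3 dx evaluates to 3504.00.
Endpoint term: (f(5) + f(11))/2 = (125.000 + 1331.00)/2 = 728.000.
So far: 4232.00.
k=1: B_{2}/(2)! × [f^{(1)}(11) − f^{(1)}(5)] = 1/12 × (363.000 − 75.0000) = 24.0000.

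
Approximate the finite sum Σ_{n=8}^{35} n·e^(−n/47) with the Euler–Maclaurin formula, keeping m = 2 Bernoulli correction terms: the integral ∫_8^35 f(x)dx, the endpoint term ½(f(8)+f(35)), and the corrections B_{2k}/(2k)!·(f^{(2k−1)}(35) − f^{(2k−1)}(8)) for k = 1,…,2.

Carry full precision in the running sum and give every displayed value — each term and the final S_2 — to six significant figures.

Integral: ∫_8^35 x·e^(−x/47) dx = 350.200.
Endpoint term: (f(8) + f(35))/2 = (6.74788 + 16.6210)/2 = 11.6844.
So far: 361.884.
Order-1 term: 1/12 · (0.121247 − 0.699913) = -0.0482222.
After k=1: 361.836.
Order-2 term: −1/720 · (0.000484843 − 0.00108053) = 8.27338e-07.

S_2 ≈ 361.836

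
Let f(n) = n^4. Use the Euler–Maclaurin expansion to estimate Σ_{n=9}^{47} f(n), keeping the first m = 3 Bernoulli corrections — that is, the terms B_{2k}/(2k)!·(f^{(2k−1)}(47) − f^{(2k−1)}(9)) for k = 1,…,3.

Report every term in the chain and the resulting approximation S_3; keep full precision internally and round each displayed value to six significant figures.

The integral term ∫_9^47 x^4 dx = 4.58572e+07.
Endpoint term: (f(9) + f(47))/2 = (6561.00 + 4.87968e+06)/2 = 2.44312e+06.
So far: 4.83003e+07.
Order-1 term: 1/12 · (415292 − 2916.00) = 34364.7.
Running total after k=1: 4.83347e+07.
Order-2 term: −1/720 · (1128.00 − 216.000) = -1.26667.
Running total after k=2: 4.83347e+07.
Order-3 term: 1/30240 · (0.00000 − 0.00000) = 0.00000.

S_3 ≈ 4.83347e+07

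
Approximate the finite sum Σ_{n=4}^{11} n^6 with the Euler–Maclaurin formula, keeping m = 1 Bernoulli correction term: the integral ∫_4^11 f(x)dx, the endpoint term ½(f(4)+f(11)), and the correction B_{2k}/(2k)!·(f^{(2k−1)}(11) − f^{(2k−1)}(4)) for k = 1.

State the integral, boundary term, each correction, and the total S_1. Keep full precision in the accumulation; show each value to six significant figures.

S_1 ≈ 3.74938e+06

Integral: ∫_4^11 x^6 dx = 2.78154e+06.
Endpoint term: (f(4) + f(11))/2 = (4096.00 + 1.77156e+06)/2 = 887828.
So far: 3.66937e+06.
k=1: B_{2}/(2)! × [f^{(1)}(11) − f^{(1)}(4)] = 1/12 × (966306 − 6144.00) = 80013.5.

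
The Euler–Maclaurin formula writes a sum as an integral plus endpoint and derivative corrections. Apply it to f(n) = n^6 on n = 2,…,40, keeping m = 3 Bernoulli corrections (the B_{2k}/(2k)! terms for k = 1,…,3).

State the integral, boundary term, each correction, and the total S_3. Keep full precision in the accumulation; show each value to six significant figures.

The integral term ∫_2^40 x^6 dx = 2.34057e+10.
½[f(2) + f(40)] = ½[64.0000 + 4.09600e+09] = 2.04800e+09.
Running total after boundary: 2.54537e+10.
Correction k=1: B_{2}/2! · (f^{(1)}(40) − f^{(1)}(2)) = 1/12 · (6.14400e+08 − 192.000) = 5.12000e+07.
Running total after k=1: 2.55049e+10.
Correction k=2: B_{4}/4! · (f^{(3)}(40) − f^{(3)}(2)) = −1/720 · (7.68000e+06 − 960.000) = -10665.3.
Running total after k=2: 2.55049e+10.
Correction k=3: B_{6}/6! · (f^{(5)}(40) − f^{(5)}(2)) = 1/30240 · (28800.0 − 1440.00) = 0.904762.

S_3 ≈ 2.55049e+10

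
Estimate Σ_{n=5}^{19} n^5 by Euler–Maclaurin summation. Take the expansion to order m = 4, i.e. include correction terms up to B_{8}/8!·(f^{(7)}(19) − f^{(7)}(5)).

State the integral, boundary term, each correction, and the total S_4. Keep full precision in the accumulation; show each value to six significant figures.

Integral: ∫_5^19 x^5 dx = 7.83838e+06.
Boundary: ½(f(5) + f(19)) = ½(3125.00 + 2.47610e+06) = 1.23961e+06.
Integral + boundary = 9.07799e+06.
Order-1 term: 1/12 · (651605 − 3125.00) = 54040.0.
After k=1: 9.13203e+06.
Order-2 term: −1/720 · (21660.0 − 1500.00) = -28.0000.
After k=2: 9.13200e+06.
Order-3 term: 1/30240 · (120.000 − 120.000) = 0.00000.
After k=3: 9.13200e+06.
Order-4 term: −1/1209600 · (0.00000 − 0.00000) = 0.00000.

S_4 ≈ 9.13200e+06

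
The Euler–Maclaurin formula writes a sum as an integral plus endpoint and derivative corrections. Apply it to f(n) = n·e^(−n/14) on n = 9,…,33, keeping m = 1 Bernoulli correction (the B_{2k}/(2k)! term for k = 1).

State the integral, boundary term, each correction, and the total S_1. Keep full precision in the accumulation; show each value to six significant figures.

Integral: ∫_9^33 x·e^(−x/14) dx = 106.997.
Endpoint term: (f(9) + f(33))/2 = (4.73209 + 3.12478)/2 = 3.92844.
Running total after boundary: 110.926.
Correction k=1: B_{2}/2! · (f^{(1)}(33) − f^{(1)}(9)) = 1/12 · (-0.128508 − 0.187781) = -0.0263575.

S_1 ≈ 110.900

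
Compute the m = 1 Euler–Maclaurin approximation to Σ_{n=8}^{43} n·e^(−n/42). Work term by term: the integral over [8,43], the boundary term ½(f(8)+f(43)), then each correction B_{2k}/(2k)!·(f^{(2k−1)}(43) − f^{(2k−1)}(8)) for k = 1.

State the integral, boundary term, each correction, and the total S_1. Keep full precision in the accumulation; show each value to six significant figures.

S_1 ≈ 464.331

∫_8^43 x·e^(−x/42) dx evaluates to 453.358.
Endpoint term: (f(8) + f(43))/2 = (6.61252 + 15.4466)/2 = 11.0296.
So far: 464.388.
k=1: B_{2}/(2)! × [f^{(1)}(43) − f^{(1)}(8)] = 1/12 × (-0.00855295 − 0.669124) = -0.0564731.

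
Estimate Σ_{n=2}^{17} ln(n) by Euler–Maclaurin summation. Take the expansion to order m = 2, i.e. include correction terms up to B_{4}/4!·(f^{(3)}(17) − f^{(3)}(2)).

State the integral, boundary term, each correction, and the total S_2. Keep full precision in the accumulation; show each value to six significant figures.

Integral: ∫_2^17 ln(x) dx = 31.7783.
½[f(2) + f(17)] = ½[0.693147 + 2.83321] = 1.76318.
Integral + boundary = 33.5415.
Correction k=1: B_{2}/2! · (f^{(1)}(17) − f^{(1)}(2)) = 1/12 · (0.0588235 − 0.500000) = -0.0367647.
After k=1: 33.5047.
Correction k=2: B_{4}/4! · (f^{(3)}(17) − f^{(3)}(2)) = −1/720 · (0.000407083 − 0.250000) = 0.000346657.

S_2 ≈ 33.5051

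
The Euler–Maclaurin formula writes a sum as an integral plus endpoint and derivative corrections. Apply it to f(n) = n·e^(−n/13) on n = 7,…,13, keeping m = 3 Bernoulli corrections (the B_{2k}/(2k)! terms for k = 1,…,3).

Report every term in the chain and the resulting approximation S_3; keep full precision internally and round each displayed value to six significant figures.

Integral: ∫_7^13 x·e^(−x/13) dx = 27.4046.
Boundary: ½(f(7) + f(13)) = ½(4.08552 + 4.78243) = 4.43398.
Integral + boundary = 31.8385.
Correction k=1: B_{2}/2! · (f^{(1)}(13) − f^{(1)}(7)) = 1/12 · (0.00000 − 0.269375) = -0.0224479.
After k=1: 31.8161.
Correction k=2: B_{4}/4! · (f^{(3)}(13) − f^{(3)}(7)) = −1/720 · (0.00435360 − 0.00850098) = 5.76025e-06.
After k=2: 31.8161.
Correction k=3: B_{6}/6! · (f^{(5)}(13) − f^{(5)}(7)) = 1/30240 · (5.15219e-05 − 9.11718e-05) = -1.31117e-09.

S_3 ≈ 31.8161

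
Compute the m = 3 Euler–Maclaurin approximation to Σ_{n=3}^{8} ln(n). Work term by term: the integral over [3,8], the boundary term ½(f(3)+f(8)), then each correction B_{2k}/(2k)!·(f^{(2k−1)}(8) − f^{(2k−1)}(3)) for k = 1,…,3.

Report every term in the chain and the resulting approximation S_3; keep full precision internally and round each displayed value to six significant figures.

S_3 ≈ 9.91146

∫_3^8 ln(x) dx evaluates to 8.33970.
½[f(3) + f(8)] = ½[1.09861 + 2.07944] = 1.58903.
So far: 9.92872.
k=1: B_{2}/(2)! × [f^{(1)}(8) − f^{(1)}(3)] = 1/12 × (0.125000 − 0.333333) = -0.0173611.
Running total after k=1: 9.91136.
k=2: B_{4}/(4)! × [f^{(3)}(8) − f^{(3)}(3)] = −1/720 × (0.00390625 − 0.0740741) = 9.74553e-05.
Running total after k=2: 9.91146.
k=3: B_{6}/(6)! × [f^{(5)}(8) − f^{(5)}(3)] = 1/30240 × (0.000732422 − 0.0987654) = -3.24183e-06.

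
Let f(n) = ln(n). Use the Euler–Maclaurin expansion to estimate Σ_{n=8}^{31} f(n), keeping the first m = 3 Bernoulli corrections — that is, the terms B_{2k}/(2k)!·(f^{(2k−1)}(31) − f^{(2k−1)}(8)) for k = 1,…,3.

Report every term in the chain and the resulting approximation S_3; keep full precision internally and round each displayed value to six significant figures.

Integral: ∫_8^31 ln(x) dx = 66.8181.
Endpoint term: (f(8) + f(31))/2 = (2.07944 + 3.43399)/2 = 2.75671.
So far: 69.5748.
Correction k=1: B_{2}/2! · (f^{(1)}(31) − f^{(1)}(8)) = 1/12 · (0.0322581 − 0.125000) = -0.00772849.
After k=1: 69.5671.
Correction k=2: B_{4}/4! · (f^{(3)}(31) − f^{(3)}(8)) = −1/720 · (6.71344e-05 − 0.00390625) = 5.33211e-06.
After k=2: 69.5671.
Correction k=3: B_{6}/6! · (f^{(5)}(31) − f^{(5)}(8)) = 1/30240 · (8.38306e-07 − 0.000732422) = -2.41926e-08.

S_3 ≈ 69.5671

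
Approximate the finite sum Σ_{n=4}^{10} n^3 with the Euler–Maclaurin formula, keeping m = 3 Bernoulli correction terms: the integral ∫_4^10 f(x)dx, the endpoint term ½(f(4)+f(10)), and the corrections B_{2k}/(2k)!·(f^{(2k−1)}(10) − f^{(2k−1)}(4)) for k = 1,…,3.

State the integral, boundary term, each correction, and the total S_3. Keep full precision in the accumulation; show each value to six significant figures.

Integral: ∫_4^10 x^3 dx = 2436.00.
Endpoint term: (f(4) + f(10))/2 = (64.0000 + 1000.00)/2 = 532.000.
Integral + boundary = 2968.00.
Correction k=1: B_{2}/2! · (f^{(1)}(10) − f^{(1)}(4)) = 1/12 · (300.000 − 48.0000) = 21.0000.
Partial sum through k=1: 2989.00.
Correction k=2: B_{4}/4! · (f^{(3)}(10) − f^{(3)}(4)) = −1/720 · (6.00000 − 6.00000) = 0.00000.
Partial sum through k=2: 2989.00.
Correction k=3: B_{6}/6! · (f^{(5)}(10) − f^{(5)}(4)) = 1/30240 · (0.00000 − 0.00000) = 0.00000.

S_3 ≈ 2989.00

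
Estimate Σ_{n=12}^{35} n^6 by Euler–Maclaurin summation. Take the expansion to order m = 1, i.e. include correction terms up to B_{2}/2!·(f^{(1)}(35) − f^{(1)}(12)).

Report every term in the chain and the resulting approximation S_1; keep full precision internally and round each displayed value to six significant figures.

S_1 ≈ 1.01330e+10

The integral term ∫_12^35 x^6 dx = 9.18621e+09.
½[f(12) + f(35)] = ½[2.98598e+06 + 1.83827e+09] = 9.20626e+08.
Running total after boundary: 1.01068e+10.
Correction k=1: B_{2}/2! · (f^{(1)}(35) − f^{(1)}(12)) = 1/12 · (3.15131e+08 − 1.49299e+06) = 2.61365e+07.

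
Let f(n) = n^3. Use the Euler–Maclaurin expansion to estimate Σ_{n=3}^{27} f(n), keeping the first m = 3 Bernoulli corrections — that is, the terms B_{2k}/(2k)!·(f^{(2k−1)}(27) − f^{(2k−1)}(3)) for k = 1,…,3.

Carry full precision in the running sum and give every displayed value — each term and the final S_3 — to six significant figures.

∫_3^27 x^3 dx evaluates to 132840.
Boundary: ½(f(3) + f(27)) = ½(27.0000 + 19683.0) = 9855.00.
So far: 142695.
k=1: B_{2}/(2)! × [f^{(1)}(27) − f^{(1)}(3)] = 1/12 × (2187.00 − 27.0000) = 180.000.
After k=1: 142875.
k=2: B_{4}/(4)! × [f^{(3)}(27) − f^{(3)}(3)] = −1/720 × (6.00000 − 6.00000) = 0.00000.
After k=2: 142875.
k=3: B_{6}/(6)! × [f^{(5)}(27) − f^{(5)}(3)] = 1/30240 × (0.00000 − 0.00000) = 0.00000.

S_3 ≈ 142875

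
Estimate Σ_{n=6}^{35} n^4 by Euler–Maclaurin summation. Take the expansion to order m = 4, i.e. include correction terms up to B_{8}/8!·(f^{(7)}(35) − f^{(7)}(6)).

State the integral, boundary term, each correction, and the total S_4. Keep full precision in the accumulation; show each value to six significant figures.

S_4 ≈ 1.12680e+07

∫_6^35 x^4 dx evaluates to 1.05028e+07.
Endpoint term: (f(6) + f(35))/2 = (1296.00 + 1.50062e+06)/2 = 750960.
So far: 1.12538e+07.
k=1: B_{2}/(2)! × [f^{(1)}(35) − f^{(1)}(6)] = 1/12 × (171500 − 864.000) = 14219.7.
Partial sum through k=1: 1.12680e+07.
k=2: B_{4}/(4)! × [f^{(3)}(35) − f^{(3)}(6)] = −1/720 × (840.000 − 144.000) = -0.966667.
Partial sum through k=2: 1.12680e+07.
k=3: B_{6}/(6)! × [f^{(5)}(35) − f^{(5)}(6)] = 1/30240 × (0.00000 − 0.00000) = 0.00000.
Partial sum through k=3: 1.12680e+07.
k=4: B_{8}/(8)! × [f^{(7)}(35) − f^{(7)}(6)] = −1/1209600 × (0.00000 − 0.00000) = 0.00000.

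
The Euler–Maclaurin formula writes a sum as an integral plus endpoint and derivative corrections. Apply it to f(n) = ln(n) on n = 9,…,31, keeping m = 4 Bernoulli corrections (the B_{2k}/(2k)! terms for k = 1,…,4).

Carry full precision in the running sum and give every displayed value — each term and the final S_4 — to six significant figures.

Integral: ∫_9^31 ln(x) dx = 64.6786.
½[f(9) + f(31)] = ½[2.19722 + 3.43399] = 2.81561.
So far: 67.4942.
Correction k=1: B_{2}/2! · (f^{(1)}(31) − f^{(1)}(9)) = 1/12 · (0.0322581 − 0.111111) = -0.00657109.
After k=1: 67.4876.
Correction k=2: B_{4}/4! · (f^{(3)}(31) − f^{(3)}(9)) = −1/720 · (6.71344e-05 − 0.00274348) = 3.71715e-06.
After k=2: 67.4876.
Correction k=3: B_{6}/6! · (f^{(5)}(31) − f^{(5)}(9)) = 1/30240 · (8.38306e-07 − 0.000406442) = -1.34128e-08.
After k=3: 67.4876.
Correction k=4: B_{8}/8! · (f^{(7)}(31) − f^{(7)}(9)) = −1/1209600 · (2.61698e-08 − 0.000150534) = 1.24428e-10.

S_4 ≈ 67.4876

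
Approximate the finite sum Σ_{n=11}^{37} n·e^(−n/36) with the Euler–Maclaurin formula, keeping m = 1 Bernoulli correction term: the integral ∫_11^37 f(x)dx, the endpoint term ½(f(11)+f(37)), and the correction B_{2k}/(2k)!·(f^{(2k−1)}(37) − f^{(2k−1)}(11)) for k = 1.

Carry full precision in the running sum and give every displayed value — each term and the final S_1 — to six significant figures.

The integral term ∫_11^37 x·e^(−x/36) dx = 306.219.
½[f(11) + f(37)] = ½[8.10385 + 13.2386] = 10.6712.
Integral + boundary = 316.890.
k=1: B_{2}/(2)! × [f^{(1)}(37) − f^{(1)}(11)] = 1/12 × (-0.00993892 − 0.511607) = -0.0434622.

S_1 ≈ 316.846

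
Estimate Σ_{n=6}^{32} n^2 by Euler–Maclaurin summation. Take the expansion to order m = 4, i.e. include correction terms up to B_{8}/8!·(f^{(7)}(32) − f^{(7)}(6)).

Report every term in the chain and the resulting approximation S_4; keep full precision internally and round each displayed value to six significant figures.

S_4 ≈ 11385.0

Integral: ∫_6^32 x^2 dx = 10850.7.
½[f(6) + f(32)] = ½[36.0000 + 1024.00] = 530.000.
So far: 11380.7.
Order-1 term: 1/12 · (64.0000 − 12.0000) = 4.33333.
Partial sum through k=1: 11385.0.
Order-2 term: −1/720 · (0.00000 − 0.00000) = 0.00000.
Partial sum through k=2: 11385.0.
Order-3 term: 1/30240 · (0.00000 − 0.00000) = 0.00000.
Partial sum through k=3: 11385.0.
Order-4 term: −1/1209600 · (0.00000 − 0.00000) = 0.00000.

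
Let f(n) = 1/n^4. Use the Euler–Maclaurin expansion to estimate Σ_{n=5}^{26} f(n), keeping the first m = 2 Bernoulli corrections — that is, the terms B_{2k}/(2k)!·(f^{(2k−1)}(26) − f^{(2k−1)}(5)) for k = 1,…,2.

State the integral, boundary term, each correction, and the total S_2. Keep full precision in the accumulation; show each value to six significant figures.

S_2 ≈ 0.00355330

∫_5^26 1/x^4 dx evaluates to 0.00264770.
Endpoint term: (f(5) + f(26))/2 = (0.00160000 + 2.18830e-06)/2 = 0.000801094.
So far: 0.00344880.
Correction k=1: B_{2}/2! · (f^{(1)}(26) − f^{(1)}(5)) = 1/12 · (-3.36661e-07 − (-0.00128000)) = 0.000106639.
After k=1: 0.00355543.
Correction k=2: B_{4}/4! · (f^{(3)}(26) − f^{(3)}(5)) = −1/720 · (-1.49406e-08 − (-0.00153600)) = -2.13331e-06.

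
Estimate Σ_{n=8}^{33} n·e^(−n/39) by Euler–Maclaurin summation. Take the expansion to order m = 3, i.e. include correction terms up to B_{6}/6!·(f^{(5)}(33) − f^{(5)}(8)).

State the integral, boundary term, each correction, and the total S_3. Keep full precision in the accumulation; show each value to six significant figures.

S_3 ≈ 298.540

∫_8^33 x·e^(−x/39) dx evaluates to 288.251.
Endpoint term: (f(8) + f(33))/2 = (6.51634 + 14.1590)/2 = 10.3377.
So far: 298.589.
Order-1 term: 1/12 · (0.0660095 − 0.647457) = -0.0484540.
Partial sum through k=1: 298.540.
Order-2 term: −1/720 · (0.000607583 − 0.00149674) = 1.23494e-06.
Partial sum through k=2: 298.540.
Order-3 term: 1/30240 · (7.70392e-07 − 1.68823e-06) = -3.03519e-11.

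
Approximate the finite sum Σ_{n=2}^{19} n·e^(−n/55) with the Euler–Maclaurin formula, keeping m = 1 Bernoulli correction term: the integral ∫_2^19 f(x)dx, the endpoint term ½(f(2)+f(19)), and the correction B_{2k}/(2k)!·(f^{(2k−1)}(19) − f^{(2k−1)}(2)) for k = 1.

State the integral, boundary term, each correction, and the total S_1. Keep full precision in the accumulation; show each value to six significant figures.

Integral: ∫_2^19 x·e^(−x/55) dx = 141.901.
½[f(2) + f(19)] = ½[1.92858 + 13.4501] = 7.68933.
So far: 149.590.
Order-1 term: 1/12 · (0.463352 − 0.929225) = -0.0388227.

S_1 ≈ 149.551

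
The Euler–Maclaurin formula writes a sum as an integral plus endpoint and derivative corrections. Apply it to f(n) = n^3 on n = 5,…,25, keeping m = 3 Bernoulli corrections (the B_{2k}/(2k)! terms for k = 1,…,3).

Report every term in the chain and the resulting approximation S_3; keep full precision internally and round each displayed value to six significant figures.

The integral term ∫_5^25 x^3 dx = 97500.0.
Endpoint term: (f(5) + f(25))/2 = (125.000 + 15625.0)/2 = 7875.00.
So far: 105375.
Order-1 term: 1/12 · (1875.00 − 75.0000) = 150.000.
Partial sum through k=1: 105525.
Order-2 term: −1/720 · (6.00000 − 6.00000) = 0.00000.
Partial sum through k=2: 105525.
Order-3 term: 1/30240 · (0.00000 − 0.00000) = 0.00000.

S_3 ≈ 105525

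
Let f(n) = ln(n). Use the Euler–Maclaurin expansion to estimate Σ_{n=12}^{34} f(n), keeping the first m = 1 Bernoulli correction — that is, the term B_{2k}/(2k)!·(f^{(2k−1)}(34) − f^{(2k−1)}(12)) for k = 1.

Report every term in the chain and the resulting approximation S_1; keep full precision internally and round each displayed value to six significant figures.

The integral term ∫_12^34 ln(x) dx = 68.0774.
½[f(12) + f(34)] = ½[2.48491 + 3.52636] = 3.00563.
So far: 71.0830.
k=1: B_{2}/(2)! × [f^{(1)}(34) − f^{(1)}(12)] = 1/12 × (0.0294118 − 0.0833333) = -0.00449346.

S_1 ≈ 71.0785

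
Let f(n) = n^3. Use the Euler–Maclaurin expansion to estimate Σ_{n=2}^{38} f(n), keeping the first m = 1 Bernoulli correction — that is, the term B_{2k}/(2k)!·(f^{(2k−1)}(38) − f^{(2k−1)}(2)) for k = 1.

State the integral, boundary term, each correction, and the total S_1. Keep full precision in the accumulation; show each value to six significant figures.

Integral: ∫_2^38 x^3 dx = 521280.
Endpoint term: (f(2) + f(38))/2 = (8.00000 + 54872.0)/2 = 27440.0.
So far: 548720.
Correction k=1: B_{2}/2! · (f^{(1)}(38) − f^{(1)}(2)) = 1/12 · (4332.00 − 12.0000) = 360.000.

S_1 ≈ 549080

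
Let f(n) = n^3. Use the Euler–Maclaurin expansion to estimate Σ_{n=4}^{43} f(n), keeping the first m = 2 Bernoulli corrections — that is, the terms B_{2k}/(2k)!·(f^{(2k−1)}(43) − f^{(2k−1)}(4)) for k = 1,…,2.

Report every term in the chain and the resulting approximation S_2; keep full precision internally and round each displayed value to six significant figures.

S_2 ≈ 894880

∫_4^43 x^3 dx evaluates to 854636.
Boundary: ½(f(4) + f(43)) = ½(64.0000 + 79507.0) = 39785.5.
Running total after boundary: 894422.
Correction k=1: B_{2}/2! · (f^{(1)}(43) − f^{(1)}(4)) = 1/12 · (5547.00 − 48.0000) = 458.250.
After k=1: 894880.
Correction k=2: B_{4}/4! · (f^{(3)}(43) − f^{(3)}(4)) = −1/720 · (6.00000 − 6.00000) = 0.00000.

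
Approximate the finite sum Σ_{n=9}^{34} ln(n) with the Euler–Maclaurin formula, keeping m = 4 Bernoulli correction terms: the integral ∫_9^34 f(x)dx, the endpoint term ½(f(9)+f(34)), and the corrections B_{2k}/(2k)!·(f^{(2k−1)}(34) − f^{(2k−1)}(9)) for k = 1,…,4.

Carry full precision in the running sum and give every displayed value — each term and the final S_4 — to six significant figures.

The integral term ∫_9^34 ln(x) dx = 75.1212.
Boundary: ½(f(9) + f(34)) = ½(2.19722 + 3.52636) = 2.86179.
So far: 77.9830.
k=1: B_{2}/(2)! × [f^{(1)}(34) − f^{(1)}(9)] = 1/12 × (0.0294118 − 0.111111) = -0.00680828.
Partial sum through k=1: 77.9762.
k=2: B_{4}/(4)! × [f^{(3)}(34) − f^{(3)}(9)] = −1/720 × (5.08854e-05 − 0.00274348) = 3.73972e-06.
Partial sum through k=2: 77.9762.
k=3: B_{6}/(6)! × [f^{(5)}(34) − f^{(5)}(9)] = 1/30240 × (5.28222e-07 − 0.000406442) = -1.34231e-08.
Partial sum through k=3: 77.9762.
k=4: B_{8}/(8)! × [f^{(7)}(34) − f^{(7)}(9)] = −1/1209600 × (1.37082e-08 − 0.000150534) = 1.24438e-10.

S_4 ≈ 77.9762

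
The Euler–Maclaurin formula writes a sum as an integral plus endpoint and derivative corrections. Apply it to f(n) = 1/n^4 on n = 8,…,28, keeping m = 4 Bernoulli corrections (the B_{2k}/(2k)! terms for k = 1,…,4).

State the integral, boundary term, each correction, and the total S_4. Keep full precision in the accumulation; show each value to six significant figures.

The integral term ∫_8^28 1/x^4 dx = 0.000635857.
½[f(8) + f(28)] = ½[0.000244141 + 1.62693e-06] = 0.000122884.
Running total after boundary: 0.000758741.
k=1: B_{2}/(2)! × [f^{(1)}(28) − f^{(1)}(8)] = 1/12 × (-2.32418e-07 − (-0.000122070)) = 1.01532e-05.
Partial sum through k=1: 0.000768894.
k=2: B_{4}/(4)! × [f^{(3)}(28) − f^{(3)}(8)] = −1/720 × (-8.89355e-09 − (-5.72205e-05)) = -7.94605e-08.
Partial sum through k=2: 0.000768814.
k=3: B_{6}/(6)! × [f^{(5)}(28) − f^{(5)}(8)] = 1/30240 × (-6.35253e-10 − (-5.00679e-05)) = 1.65566e-09.
Partial sum through k=3: 0.000768816.
k=4: B_{8}/(8)! × [f^{(7)}(28) − f^{(7)}(8)] = −1/1209600 × (-7.29245e-11 − (-7.04080e-05)) = -5.82076e-11.

S_4 ≈ 0.000768816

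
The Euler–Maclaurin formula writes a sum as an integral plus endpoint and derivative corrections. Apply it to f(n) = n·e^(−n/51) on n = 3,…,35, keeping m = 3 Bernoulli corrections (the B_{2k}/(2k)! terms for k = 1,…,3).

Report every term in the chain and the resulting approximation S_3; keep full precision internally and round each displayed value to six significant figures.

S_3 ≈ 398.713

∫_3^35 x·e^(−x/51) dx evaluates to 388.549.
½[f(3) + f(35)] = ½[2.82862 + 17.6207] = 10.2247.
So far: 398.774.
Correction k=1: B_{2}/2! · (f^{(1)}(35) − f^{(1)}(3)) = 1/12 · (0.157945 − 0.887410) = -0.0607888.
Running total after k=1: 398.713.
Correction k=2: B_{4}/4! · (f^{(3)}(35) − f^{(3)}(3)) = −1/720 · (0.000447843 − 0.00106619) = 8.58813e-07.
Running total after k=2: 398.713.
Correction k=3: B_{6}/6! · (f^{(5)}(35) − f^{(5)}(3)) = 1/30240 · (3.21016e-07 − 6.88657e-07) = -1.21574e-11.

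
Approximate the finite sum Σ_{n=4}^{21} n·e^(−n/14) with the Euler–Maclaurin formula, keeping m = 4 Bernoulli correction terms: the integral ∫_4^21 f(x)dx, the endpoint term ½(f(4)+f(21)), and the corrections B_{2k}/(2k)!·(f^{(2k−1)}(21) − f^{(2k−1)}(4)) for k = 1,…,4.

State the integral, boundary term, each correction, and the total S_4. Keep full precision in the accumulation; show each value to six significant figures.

Integral: ∫_4^21 x·e^(−x/14) dx = 80.0385.
Boundary: ½(f(4) + f(21)) = ½(3.00591 + 4.68573) = 3.84582.
Integral + boundary = 83.8843.
k=1: B_{2}/(2)! × [f^{(1)}(21) − f^{(1)}(4)] = 1/12 × (-0.111565 − 0.536769) = -0.0540279.
Partial sum through k=1: 83.8303.
k=2: B_{4}/(4)! × [f^{(3)}(21) − f^{(3)}(4)] = −1/720 × (0.00170763 − 0.0104068) = 1.20821e-05.
Partial sum through k=2: 83.8303.
k=3: B_{6}/(6)! × [f^{(5)}(21) − f^{(5)}(4)] = 1/30240 × (2.03289e-05 − 9.22188e-05) = -2.37731e-09.
Partial sum through k=3: 83.8303.
k=4: B_{8}/(8)! × [f^{(7)}(21) − f^{(7)}(4)] = −1/1209600 × (1.62987e-07 − 6.70112e-07) = 4.19250e-13.

S_4 ≈ 83.8303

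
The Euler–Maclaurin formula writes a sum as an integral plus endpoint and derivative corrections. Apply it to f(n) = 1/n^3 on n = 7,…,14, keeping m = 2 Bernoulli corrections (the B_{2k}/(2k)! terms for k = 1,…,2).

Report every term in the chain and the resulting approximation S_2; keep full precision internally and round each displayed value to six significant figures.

Integral: ∫_7^14 1/x^3 dx = 0.00765306.
Endpoint term: (f(7) + f(14))/2 = (0.00291545 + 0.000364431)/2 = 0.00163994.
Integral + boundary = 0.00929300.
k=1: B_{2}/(2)! × [f^{(1)}(14) − f^{(1)}(7)] = 1/12 × (-7.80925e-05 − (-0.00124948)) = 9.76156e-05.
Partial sum through k=1: 0.00939062.
k=2: B_{4}/(4)! × [f^{(3)}(14) − f^{(3)}(7)] = −1/720 × (-7.96862e-06 − (-0.000509992)) = -6.97254e-07.

S_2 ≈ 0.00938992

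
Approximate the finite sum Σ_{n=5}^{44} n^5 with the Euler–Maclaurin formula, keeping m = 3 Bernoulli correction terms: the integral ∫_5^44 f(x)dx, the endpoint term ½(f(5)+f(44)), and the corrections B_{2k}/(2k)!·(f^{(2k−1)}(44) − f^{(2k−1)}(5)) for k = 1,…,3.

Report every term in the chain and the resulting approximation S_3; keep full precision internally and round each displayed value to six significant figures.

The integral term ∫_5^44 x^5 dx = 1.20938e+09.
Endpoint term: (f(5) + f(44))/2 = (3125.00 + 1.64916e+08)/2 = 8.24597e+07.
Running total after boundary: 1.29184e+09.
Order-1 term: 1/12 · (1.87405e+07 − 3125.00) = 1.56145e+06.
Partial sum through k=1: 1.29340e+09.
Order-2 term: −1/720 · (116160 − 1500.00) = -159.250.
Partial sum through k=2: 1.29340e+09.
Order-3 term: 1/30240 · (120.000 − 120.000) = 0.00000.

S_3 ≈ 1.29340e+09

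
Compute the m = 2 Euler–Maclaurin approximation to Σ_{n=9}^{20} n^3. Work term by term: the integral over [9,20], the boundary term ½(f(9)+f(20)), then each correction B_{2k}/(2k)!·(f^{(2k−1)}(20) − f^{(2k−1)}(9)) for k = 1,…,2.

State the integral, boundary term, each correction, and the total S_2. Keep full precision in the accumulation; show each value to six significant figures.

S_2 ≈ 42804.0

Integral: ∫_9^20 x^3 dx = 38359.8.
Boundary: ½(f(9) + f(20)) = ½(729.000 + 8000.00) = 4364.50.
Integral + boundary = 42724.2.
Correction k=1: B_{2}/2! · (f^{(1)}(20) − f^{(1)}(9)) = 1/12 · (1200.00 − 243.000) = 79.7500.
After k=1: 42804.0.
Correction k=2: B_{4}/4! · (f^{(3)}(20) − f^{(3)}(9)) = −1/720 · (6.00000 − 6.00000) = 0.00000.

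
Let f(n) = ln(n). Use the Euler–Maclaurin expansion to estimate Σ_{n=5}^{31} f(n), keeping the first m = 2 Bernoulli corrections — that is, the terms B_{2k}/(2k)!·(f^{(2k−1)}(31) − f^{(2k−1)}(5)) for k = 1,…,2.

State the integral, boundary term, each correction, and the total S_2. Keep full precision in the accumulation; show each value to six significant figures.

The integral term ∫_5^31 ln(x) dx = 72.4064.
Boundary: ½(f(5) + f(31)) = ½(1.60944 + 3.43399) = 2.52171.
Running total after boundary: 74.9281.
Order-1 term: 1/12 · (0.0322581 − 0.200000) = -0.0139785.
Partial sum through k=1: 74.9141.
Order-2 term: −1/720 · (6.71344e-05 − 0.0160000) = 2.21290e-05.

S_2 ≈ 74.9142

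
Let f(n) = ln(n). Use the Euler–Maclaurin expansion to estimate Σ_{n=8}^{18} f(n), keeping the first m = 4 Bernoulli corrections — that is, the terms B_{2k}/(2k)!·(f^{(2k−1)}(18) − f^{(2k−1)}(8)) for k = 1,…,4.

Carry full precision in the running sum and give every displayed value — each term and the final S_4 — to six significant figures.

The integral term ∫_8^18 ln(x) dx = 25.3912.
Boundary: ½(f(8) + f(18)) = ½(2.07944 + 2.89037) = 2.48491.
Integral + boundary = 27.8761.
Order-1 term: 1/12 · (0.0555556 − 0.125000) = -0.00578704.
After k=1: 27.8703.
Order-2 term: −1/720 · (0.000342936 − 0.00390625) = 4.94905e-06.
After k=2: 27.8703.
Order-3 term: 1/30240 · (1.27013e-05 − 0.000732422) = -2.38003e-08.
After k=3: 27.8703.
Order-4 term: −1/1209600 · (1.17605e-06 − 0.000343323) = 2.82859e-10.

S_4 ≈ 27.8703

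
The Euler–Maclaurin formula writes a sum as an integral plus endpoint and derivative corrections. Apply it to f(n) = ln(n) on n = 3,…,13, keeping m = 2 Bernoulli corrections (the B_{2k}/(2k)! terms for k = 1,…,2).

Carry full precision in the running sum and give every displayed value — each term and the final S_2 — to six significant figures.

S_2 ≈ 21.8590

∫_3^13 ln(x) dx evaluates to 20.0485.
Boundary: ½(f(3) + f(13)) = ½(1.09861 + 2.56495) = 1.83178.
So far: 21.8803.
Correction k=1: B_{2}/2! · (f^{(1)}(13) − f^{(1)}(3)) = 1/12 · (0.0769231 − 0.333333) = -0.0213675.
Partial sum through k=1: 21.8589.
Correction k=2: B_{4}/4! · (f^{(3)}(13) − f^{(3)}(3)) = −1/720 · (0.000910332 − 0.0740741) = 0.000101616.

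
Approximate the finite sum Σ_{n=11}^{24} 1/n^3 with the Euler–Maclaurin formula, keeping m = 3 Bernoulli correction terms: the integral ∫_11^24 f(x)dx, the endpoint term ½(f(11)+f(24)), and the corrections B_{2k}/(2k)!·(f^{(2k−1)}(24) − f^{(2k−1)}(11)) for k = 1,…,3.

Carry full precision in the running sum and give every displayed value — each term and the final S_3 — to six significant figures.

S_3 ≈ 0.00369228

Integral: ∫_11^24 1/x^3 dx = 0.00326418.
½[f(11) + f(24)] = ½[0.000751315 + 7.23380e-05] = 0.000411826.
So far: 0.00367600.
k=1: B_{2}/(2)! × [f^{(1)}(24) − f^{(1)}(11)] = 1/12 × (-9.04225e-06 − (-0.000204904)) = 1.63218e-05.
Running total after k=1: 0.00369232.
k=2: B_{4}/(4)! × [f^{(3)}(24) − f^{(3)}(11)] = −1/720 × (-3.13967e-07 − (-3.38684e-05)) = -4.66034e-08.
Running total after k=2: 0.00369228.
k=3: B_{6}/(6)! × [f^{(5)}(24) − f^{(5)}(11)] = 1/30240 × (-2.28934e-08 − (-1.17560e-05)) = 3.87999e-10.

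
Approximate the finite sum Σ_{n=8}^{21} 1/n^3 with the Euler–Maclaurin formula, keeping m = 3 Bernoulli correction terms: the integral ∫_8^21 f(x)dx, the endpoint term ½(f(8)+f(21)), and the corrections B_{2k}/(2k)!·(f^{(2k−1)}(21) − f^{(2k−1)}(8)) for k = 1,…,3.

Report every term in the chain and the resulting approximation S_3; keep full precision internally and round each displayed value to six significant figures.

Integral: ∫_8^21 1/x^3 dx = 0.00667871.
½[f(8) + f(21)] = ½[0.00195312 + 0.000107980] = 0.00103055.
So far: 0.00770927.
k=1: B_{2}/(2)! × [f^{(1)}(21) − f^{(1)}(8)] = 1/12 × (-1.54257e-05 − (-0.000732422)) = 5.97497e-05.
After k=1: 0.00776902.
k=2: B_{4}/(4)! × [f^{(3)}(21) − f^{(3)}(8)] = −1/720 × (-6.99577e-07 − (-0.000228882)) = -3.16920e-07.
After k=2: 0.00776870.
k=3: B_{6}/(6)! × [f^{(5)}(21) − f^{(5)}(8)] = 1/30240 × (-6.66264e-08 − (-0.000150204)) = 4.96485e-09.

S_3 ≈ 0.00776870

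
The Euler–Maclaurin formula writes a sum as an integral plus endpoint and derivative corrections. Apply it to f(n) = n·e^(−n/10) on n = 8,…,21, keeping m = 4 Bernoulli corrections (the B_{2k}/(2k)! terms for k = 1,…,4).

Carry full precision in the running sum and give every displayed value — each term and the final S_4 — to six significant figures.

Integral: ∫_8^21 x·e^(−x/10) dx = 42.9177.
½[f(8) + f(21)] = ½[3.59463 + 2.57158] = 3.08311.
Integral + boundary = 46.0008.
Correction k=1: B_{2}/2! · (f^{(1)}(21) − f^{(1)}(8)) = 1/12 · (-0.134702 − 0.0898658) = -0.0187140.
Partial sum through k=1: 45.9821.
Correction k=2: B_{4}/4! · (f^{(3)}(21) − f^{(3)}(8)) = −1/720 · (0.00110211 − 0.00988524) = 1.21988e-05.
Partial sum through k=2: 45.9821.
Correction k=3: B_{6}/6! · (f^{(5)}(21) − f^{(5)}(8)) = 1/30240 · (3.55124e-05 − 0.000188718) = -5.06633e-09.
Partial sum through k=3: 45.9821.
Correction k=4: B_{8}/8! · (f^{(7)}(21) − f^{(7)}(8)) = −1/1209600 · (6.00036e-07 − 2.78584e-06) = 1.80705e-12.

S_4 ≈ 45.9821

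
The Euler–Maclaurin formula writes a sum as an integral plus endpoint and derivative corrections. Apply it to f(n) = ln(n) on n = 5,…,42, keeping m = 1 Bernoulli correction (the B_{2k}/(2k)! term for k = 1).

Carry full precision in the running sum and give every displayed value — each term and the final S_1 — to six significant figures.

S_1 ≈ 114.594

∫_5^42 ln(x) dx evaluates to 111.935.
Endpoint term: (f(5) + f(42))/2 = (1.60944 + 3.73767)/2 = 2.67355.
Integral + boundary = 114.608.
Order-1 term: 1/12 · (0.0238095 − 0.200000) = -0.0146825.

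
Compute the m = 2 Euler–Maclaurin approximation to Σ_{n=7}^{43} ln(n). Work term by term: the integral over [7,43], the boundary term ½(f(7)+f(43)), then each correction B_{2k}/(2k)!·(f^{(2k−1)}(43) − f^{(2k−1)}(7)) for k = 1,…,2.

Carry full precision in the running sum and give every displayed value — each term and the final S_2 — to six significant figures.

S_2 ≈ 114.954

The integral term ∫_7^43 ln(x) dx = 112.110.
Endpoint term: (f(7) + f(43))/2 = (1.94591 + 3.76120)/2 = 2.85356.
So far: 114.964.
k=1: B_{2}/(2)! × [f^{(1)}(43) − f^{(1)}(7)] = 1/12 × (0.0232558 − 0.142857) = -0.00996678.
After k=1: 114.954.
k=2: B_{4}/(4)! × [f^{(3)}(43) − f^{(3)}(7)] = −1/720 × (2.51550e-05 − 0.00583090) = 8.06354e-06.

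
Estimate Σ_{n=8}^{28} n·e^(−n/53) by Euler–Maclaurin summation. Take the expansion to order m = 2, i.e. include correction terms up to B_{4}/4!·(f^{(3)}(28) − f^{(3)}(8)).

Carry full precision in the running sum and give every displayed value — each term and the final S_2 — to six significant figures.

S_2 ≈ 260.526

Integral: ∫_8^28 x·e^(−x/53) dx = 248.869.
Endpoint term: (f(8) + f(28))/2 = (6.87917 + 16.5089)/2 = 11.6941.
So far: 260.563.
k=1: B_{2}/(2)! × [f^{(1)}(28) − f^{(1)}(8)] = 1/12 × (0.278116 − 0.730101) = -0.0376654.
Partial sum through k=1: 260.526.
k=2: B_{4}/(4)! × [f^{(3)}(28) − f^{(3)}(8)] = −1/720 × (0.000518806 − 0.000872159) = 4.90767e-07.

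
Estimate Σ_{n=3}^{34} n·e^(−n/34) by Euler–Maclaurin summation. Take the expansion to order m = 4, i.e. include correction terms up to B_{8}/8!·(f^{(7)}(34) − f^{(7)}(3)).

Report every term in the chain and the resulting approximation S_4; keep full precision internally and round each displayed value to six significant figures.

∫_3^34 x·e^(−x/34) dx evaluates to 301.219.
Endpoint term: (f(3) + f(34))/2 = (2.74664 + 12.5079)/2 = 7.62727.
So far: 308.846.
k=1: B_{2}/(2)! × [f^{(1)}(34) − f^{(1)}(3)] = 1/12 × (0.00000 − 0.834762) = -0.0695635.
Running total after k=1: 308.777.
k=2: B_{4}/(4)! × [f^{(3)}(34) − f^{(3)}(3)] = −1/720 × (0.000636470 − 0.00230610) = 2.31893e-06.
Running total after k=2: 308.777.
k=3: B_{6}/(6)! × [f^{(5)}(34) − f^{(5)}(3)] = 1/30240 × (1.10116e-06 − 3.36513e-06) = -7.48668e-11.
Running total after k=3: 308.777.
k=4: B_{8}/(8)! × [f^{(7)}(34) − f^{(7)}(3)] = −1/1209600 × (1.42884e-09 − 4.09633e-09) = 2.20527e-15.

S_4 ≈ 308.777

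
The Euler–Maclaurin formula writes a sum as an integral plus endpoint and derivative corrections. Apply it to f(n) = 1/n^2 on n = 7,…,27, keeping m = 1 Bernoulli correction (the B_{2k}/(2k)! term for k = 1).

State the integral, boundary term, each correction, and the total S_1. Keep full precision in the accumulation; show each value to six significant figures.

∫_7^27 1/x^2 dx evaluates to 0.105820.
Endpoint term: (f(7) + f(27))/2 = (0.0204082 + 0.00137174)/2 = 0.0108900.
So far: 0.116710.
Correction k=1: B_{2}/2! · (f^{(1)}(27) − f^{(1)}(7)) = 1/12 · (-0.000101611 − (-0.00583090)) = 0.000477441.

S_1 ≈ 0.117187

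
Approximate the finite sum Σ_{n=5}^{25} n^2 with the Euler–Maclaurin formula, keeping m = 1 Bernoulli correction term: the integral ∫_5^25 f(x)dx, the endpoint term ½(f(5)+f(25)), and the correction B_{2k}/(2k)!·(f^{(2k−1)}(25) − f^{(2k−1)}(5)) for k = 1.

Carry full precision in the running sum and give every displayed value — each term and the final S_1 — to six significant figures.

∫_5^25 x^2 dx evaluates to 5166.67.
Boundary: ½(f(5) + f(25)) = ½(25.0000 + 625.000) = 325.000.
Integral + boundary = 5491.67.
Order-1 term: 1/12 · (50.0000 − 10.0000) = 3.33333.

S_1 ≈ 5495.00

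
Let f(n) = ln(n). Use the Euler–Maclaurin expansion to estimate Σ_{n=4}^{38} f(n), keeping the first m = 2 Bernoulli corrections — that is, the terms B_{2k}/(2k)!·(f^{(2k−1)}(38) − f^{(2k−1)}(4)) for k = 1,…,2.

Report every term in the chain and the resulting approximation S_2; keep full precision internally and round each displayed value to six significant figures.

∫_4^38 ln(x) dx evaluates to 98.6831.
Endpoint term: (f(4) + f(38))/2 = (1.38629 + 3.63759)/2 = 2.51194.
Running total after boundary: 101.195.
Correction k=1: B_{2}/2! · (f^{(1)}(38) − f^{(1)}(4)) = 1/12 · (0.0263158 − 0.250000) = -0.0186404.
Running total after k=1: 101.176.
Correction k=2: B_{4}/4! · (f^{(3)}(38) − f^{(3)}(4)) = −1/720 · (3.64485e-05 − 0.0312500) = 4.33522e-05.

S_2 ≈ 101.176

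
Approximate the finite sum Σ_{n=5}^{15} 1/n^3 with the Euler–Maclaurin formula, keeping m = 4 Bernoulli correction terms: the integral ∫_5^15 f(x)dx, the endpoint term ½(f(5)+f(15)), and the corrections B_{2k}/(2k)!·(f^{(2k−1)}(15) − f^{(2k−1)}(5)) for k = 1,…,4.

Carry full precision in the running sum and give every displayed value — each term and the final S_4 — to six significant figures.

S_4 ≈ 0.0223159

∫_5^15 1/x^3 dx evaluates to 0.0177778.
½[f(5) + f(15)] = ½[0.00800000 + 0.000296296] = 0.00414815.
Running total after boundary: 0.0219259.
Correction k=1: B_{2}/2! · (f^{(1)}(15) − f^{(1)}(5)) = 1/12 · (-5.92593e-05 − (-0.00480000)) = 0.000395062.
Partial sum through k=1: 0.0223210.
Correction k=2: B_{4}/4! · (f^{(3)}(15) − f^{(3)}(5)) = −1/720 · (-5.26749e-06 − (-0.00384000)) = -5.32602e-06.
Partial sum through k=2: 0.0223157.
Correction k=3: B_{6}/6! · (f^{(5)}(15) − f^{(5)}(5)) = 1/30240 · (-9.83265e-07 − (-0.00645120)) = 2.13301e-07.
Partial sum through k=3: 0.0223159.
Correction k=4: B_{8}/8! · (f^{(7)}(15) − f^{(7)}(5)) = −1/1209600 · (-3.14645e-07 − (-0.0185795)) = -1.53597e-08.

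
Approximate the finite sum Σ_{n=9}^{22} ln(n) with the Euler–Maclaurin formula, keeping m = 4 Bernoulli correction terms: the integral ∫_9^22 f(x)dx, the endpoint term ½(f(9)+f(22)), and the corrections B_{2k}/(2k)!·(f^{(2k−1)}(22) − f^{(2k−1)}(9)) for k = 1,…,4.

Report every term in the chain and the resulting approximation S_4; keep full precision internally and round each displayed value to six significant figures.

S_4 ≈ 37.8666

The integral term ∫_9^22 ln(x) dx = 35.2279.
Endpoint term: (f(9) + f(22))/2 = (2.19722 + 3.09104)/2 = 2.64413.
So far: 37.8720.
k=1: B_{2}/(2)! × [f^{(1)}(22) − f^{(1)}(9)] = 1/12 × (0.0454545 − 0.111111) = -0.00547138.
Partial sum through k=1: 37.8666.
k=2: B_{4}/(4)! × [f^{(3)}(22) − f^{(3)}(9)] = −1/720 × (0.000187829 − 0.00274348) = 3.54952e-06.
Partial sum through k=2: 37.8666.
k=3: B_{6}/(6)! × [f^{(5)}(22) − f^{(5)}(9)] = 1/30240 × (4.65691e-06 − 0.000406442) = -1.32865e-08.
Partial sum through k=3: 37.8666.
k=4: B_{8}/(8)! × [f^{(7)}(22) − f^{(7)}(9)] = −1/1209600 × (2.88651e-07 − 0.000150534) = 1.24211e-10.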